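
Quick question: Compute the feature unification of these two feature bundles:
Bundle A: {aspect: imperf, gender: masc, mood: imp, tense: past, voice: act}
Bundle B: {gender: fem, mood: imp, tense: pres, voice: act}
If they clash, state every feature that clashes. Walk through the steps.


Compare features:
aspect: A=imperf vs B=_ -> unified: imperf
gender: A=masc vs B=fem -> CLASH
mood: A=imp vs B=imp -> unified: imp
tense: A=past vs B=pres -> CLASH
voice: A=act vs B=act -> unified: act
Clashes detected on features 'gender' (masc vs fem) and 'tense' (past vs pres); unification fails.

CLASH on 'gender' (masc vs fem) and 'tense' (past vs pres)


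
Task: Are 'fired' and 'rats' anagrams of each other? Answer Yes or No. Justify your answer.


Sorted letters of 'fired': 'defir'
Sorted letters of 'rats': 'arst'
They do not match.

No


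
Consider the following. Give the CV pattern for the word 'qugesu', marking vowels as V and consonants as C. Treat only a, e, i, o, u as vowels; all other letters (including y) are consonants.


Letter mapping: q = C, u = V, g = C, e = V, s = C, u = V.

CVCVCV


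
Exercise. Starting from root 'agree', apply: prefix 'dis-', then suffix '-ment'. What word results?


Step 1: Add prefix 'dis-' to 'agree' = 'disagree'
Step 2: Add suffix '-ment' to 'disagree' = 'disagreement'

disagreement


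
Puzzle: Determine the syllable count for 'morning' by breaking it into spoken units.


Break 'morning' into syllables: morn-ing -> morn | ing = 2 syllables

2 syllables


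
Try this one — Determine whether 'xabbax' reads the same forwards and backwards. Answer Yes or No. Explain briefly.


Forward: 'xabbax'
Reversed: 'xabbax'
They are identical.

Yes


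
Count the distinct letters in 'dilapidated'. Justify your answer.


Unique letters in 'dilapidated': {a, d, e, i, l, p, t} = 7 distinct letters.

7


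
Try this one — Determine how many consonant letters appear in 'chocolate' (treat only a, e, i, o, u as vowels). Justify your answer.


Consonants in 'chocolate': c, h, c, l, t = 5 consonants.

5


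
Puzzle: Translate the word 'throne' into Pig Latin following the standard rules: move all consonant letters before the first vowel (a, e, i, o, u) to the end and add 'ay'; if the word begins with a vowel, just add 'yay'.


'throne': move consonant cluster 'thr' to end and add 'ay': 'onethray'.

onethray


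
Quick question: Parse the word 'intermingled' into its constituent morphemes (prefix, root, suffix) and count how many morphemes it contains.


Step 1: Identify prefix: 'inter' (meaning: between)
Step 2: Identify root: 'mingle'
Step 3: Identify suffix(es): 'ed'
Decomposition: inter- (prefix: between) + mingle (root) + -ed (suffix: past)
Total morphemes: 3

3 morphemes (inter- (prefix: between) + mingle (root) + -ed (suffix: past))


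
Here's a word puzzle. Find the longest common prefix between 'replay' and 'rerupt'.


Compare from the start: 2 characters match: 're'. Mismatch at position 3: 'p' vs 'r'.

re


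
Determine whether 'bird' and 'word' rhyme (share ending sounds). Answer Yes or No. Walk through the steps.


Rime (stressed vowel + following sounds) of 'bird': -ird = /ɜːrd/
Rime of 'word': -ord = /ɜːrd/
/ɜːrd/ and /ɜːrd/ are the same ending sound, so the words rhyme.

Yes


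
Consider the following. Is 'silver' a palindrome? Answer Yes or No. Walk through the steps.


Forward: 'silver'
Reversed: 'revlis'
They differ.

No


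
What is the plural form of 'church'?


Apply rule: Add -es (sibilant/fricative ending). 'church' becomes 'churches'.

churches


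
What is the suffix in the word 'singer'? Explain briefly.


The word 'singer' = 'sing' (root) + '-er' (suffix). The suffix is '-er'.

er


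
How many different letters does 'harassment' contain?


Unique letters in 'harassment': {a, e, h, m, n, r, s, t} = 8 distinct letters.

8


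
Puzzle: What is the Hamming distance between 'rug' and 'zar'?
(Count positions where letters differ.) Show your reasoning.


Alignment:
Position 1: 'r' vs 'z' = DIFFER
Position 2: 'u' vs 'a' = DIFFER
Position 3: 'g' vs 'r' = DIFFER
Total differences: 3

3


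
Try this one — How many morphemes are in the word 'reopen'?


Decomposition: re- (prefix) + open (root) = 2 morpheme(s)

2 morphemes


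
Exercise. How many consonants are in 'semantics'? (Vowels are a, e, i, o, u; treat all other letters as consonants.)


Consonants in 'semantics': s, m, n, t, c, s = 6 consonants.

6


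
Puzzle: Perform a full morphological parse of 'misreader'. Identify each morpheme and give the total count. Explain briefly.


Step 1: Identify prefix: 'mis' (meaning: wrongly)
Step 2: Identify root: 'read'
Step 3: Identify suffix(es): 'er'
Decomposition: mis- (prefix: wrongly) + read (root) + -er (suffix: one who)
Total morphemes: 3

3 morphemes (mis- (prefix: wrongly) + read (root) + -er (suffix: one who))


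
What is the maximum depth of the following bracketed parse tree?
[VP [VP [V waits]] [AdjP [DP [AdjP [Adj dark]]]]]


Count bracket nesting levels:
'[' at pos 0: depth = 1
'[' at pos 4: depth = 2
'[' at pos 8: depth = 3
'[' at pos 19: depth = 2
'[' at pos 25: depth = 3
'[' at pos 29: depth = 4
'[' at pos 35: depth = 5
Maximum depth reached: 5

5


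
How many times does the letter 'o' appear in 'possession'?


Letter 'o' in 'possession': found at position(s) 2, 9 = 2 occurrence(s).

2


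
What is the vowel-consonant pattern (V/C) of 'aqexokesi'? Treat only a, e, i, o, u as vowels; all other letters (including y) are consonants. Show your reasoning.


Letter mapping: a = V, q = C, e = V, x = C, o = V, k = C, e = V, s = C, i = V.

VCVCVCVCV


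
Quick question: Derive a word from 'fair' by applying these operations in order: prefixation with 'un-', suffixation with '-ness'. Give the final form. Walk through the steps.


Step 1: Add prefix 'un-' to 'fair' = 'unfair'
Step 2: Add suffix '-ness' to 'unfair' = 'unfairness'

unfairness


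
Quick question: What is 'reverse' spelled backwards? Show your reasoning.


Reverse 'reverse' character by character: 'esrever'.

esrever


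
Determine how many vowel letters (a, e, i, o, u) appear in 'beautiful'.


Vowels in 'beautiful': e, a, u, i, u = 5 vowels.

5


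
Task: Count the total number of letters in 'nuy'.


Spell out 'nuy' and number each letter: n(1), u(2), y(3). Total: 3 letters.

3


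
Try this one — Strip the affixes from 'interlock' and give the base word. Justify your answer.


Remove prefix 'inter' from 'interlock' to get root 'lock'.

lock


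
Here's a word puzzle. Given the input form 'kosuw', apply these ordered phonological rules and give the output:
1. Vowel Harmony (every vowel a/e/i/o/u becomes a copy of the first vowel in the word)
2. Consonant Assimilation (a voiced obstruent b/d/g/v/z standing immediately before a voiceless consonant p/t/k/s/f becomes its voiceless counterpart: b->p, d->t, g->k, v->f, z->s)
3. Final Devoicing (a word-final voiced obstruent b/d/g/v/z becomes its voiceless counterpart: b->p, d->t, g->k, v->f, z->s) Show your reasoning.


Starting form: 'kosuw'
Rule 1: Vowel Harmony: all vowels become 'o' (matching first vowel). 'kosuw' -> 'kosow'
Rule 2: Consonant Assimilation: no voiced obstruent (b/d/g/v/z) stands immediately before a voiceless consonant (p/t/k/s/f). No change.
Rule 3: Final Devoicing: final consonant 'w' is not one of the voiced obstruents b/d/g/v/z. No change.
Final form: 'kosow'

kosow


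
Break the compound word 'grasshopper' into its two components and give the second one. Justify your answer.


Split 'grasshopper' into 'grass' + 'hopper'. The second part is 'hopper'.

hopper


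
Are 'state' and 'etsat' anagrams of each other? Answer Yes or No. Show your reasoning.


Sorted letters of 'state': 'aestt'
Sorted letters of 'etsat': 'aestt'
They match.

Yes


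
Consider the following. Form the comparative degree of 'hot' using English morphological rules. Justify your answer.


Apply comparative formation (double final consonant, add -er): 'hot' -> 'hotter'.

hotter


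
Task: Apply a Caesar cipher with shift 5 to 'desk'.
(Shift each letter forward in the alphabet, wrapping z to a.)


Shift each letter by 5: d -> i, e -> j, s -> x, k -> p. Result: 'ijxp'.

ijxp


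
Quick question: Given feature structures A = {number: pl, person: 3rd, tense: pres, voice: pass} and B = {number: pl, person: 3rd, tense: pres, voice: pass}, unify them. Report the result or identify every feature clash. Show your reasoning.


Compare features:
number: A=pl vs B=pl -> unified: pl
person: A=3rd vs B=3rd -> unified: 3rd
tense: A=pres vs B=pres -> unified: pres
voice: A=pass vs B=pass -> unified: pass
No clashes found.

Unified: {number: pl, person: 3rd, tense: pres, voice: pass}


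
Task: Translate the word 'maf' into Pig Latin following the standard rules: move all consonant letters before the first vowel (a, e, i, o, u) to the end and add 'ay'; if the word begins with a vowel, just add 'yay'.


'maf': move consonant cluster 'm' to end and add 'ay': 'afmay'.

afmay


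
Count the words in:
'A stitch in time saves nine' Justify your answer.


Split into words: A | stitch | in | time | saves | nine = 6 words.

6


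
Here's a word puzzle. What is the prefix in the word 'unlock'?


The word 'unlock' = 'un' (prefix) + 'lock' (root). The prefix is 'un'.

un


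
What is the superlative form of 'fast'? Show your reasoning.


Apply superlative formation (add -est): 'fast' -> 'fastest'.

fastest


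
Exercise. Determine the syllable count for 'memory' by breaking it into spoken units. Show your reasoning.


Break 'memory' into syllables: mem-o-ry -> mem | o | ry = 3 syllables

3 syllables


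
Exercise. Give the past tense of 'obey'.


Apply rule: Add -ed. 'obey' becomes 'obeyed'.

obeyed


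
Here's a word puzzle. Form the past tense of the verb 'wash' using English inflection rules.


Apply rule: Add -ed. 'wash' becomes 'washed'.

washed


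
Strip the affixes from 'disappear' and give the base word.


Remove prefix 'dis' from 'disappear' to get root 'appear'.

appear


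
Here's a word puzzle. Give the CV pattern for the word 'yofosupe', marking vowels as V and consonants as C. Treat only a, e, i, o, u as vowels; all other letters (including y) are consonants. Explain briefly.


Letter mapping: y = C, o = V, f = C, o = V, s = C, u = V, p = C, e = V.

CVCVCVCV


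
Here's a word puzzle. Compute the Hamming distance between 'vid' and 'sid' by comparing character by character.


Alignment:
Position 1: 'v' vs 's' = DIFFER
Position 2: 'i' vs 'i' = match
Position 3: 'd' vs 'd' = match
Total differences: 1

1


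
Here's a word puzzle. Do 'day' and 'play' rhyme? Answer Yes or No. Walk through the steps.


Rime (stressed vowel + following sounds) of 'day': -ay = /eɪ/
Rime of 'play': -ay = /eɪ/
/eɪ/ and /eɪ/ are the same ending sound, so the words rhyme.

Yes


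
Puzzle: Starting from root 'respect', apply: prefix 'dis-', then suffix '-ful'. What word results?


Step 1: Add prefix 'dis-' to 'respect' = 'disrespect'
Step 2: Add suffix '-ful' to 'disrespect' = 'disrespectful'

disrespectful


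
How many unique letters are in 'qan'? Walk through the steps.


Unique letters in 'qan': {a, n, q} = 3 distinct letters.

3


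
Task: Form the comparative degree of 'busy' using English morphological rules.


Apply comparative formation (consonant + y: change y to i, add -er): 'busy' -> 'busier'.

busier


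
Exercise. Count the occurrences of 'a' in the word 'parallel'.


Letter 'a' in 'parallel': found at position(s) 2, 4 = 2 occurrence(s).

2


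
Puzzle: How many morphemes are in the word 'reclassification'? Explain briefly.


Decomposition: re- (prefix) + class (root) + -ify (suffix) + -ation (suffix) = 4 morpheme(s)

4 morphemes


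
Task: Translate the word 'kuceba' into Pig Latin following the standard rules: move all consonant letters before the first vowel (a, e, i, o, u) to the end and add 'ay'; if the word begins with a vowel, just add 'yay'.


'kuceba': move consonant cluster 'k' to end and add 'ay': 'ucebakay'.

ucebakay


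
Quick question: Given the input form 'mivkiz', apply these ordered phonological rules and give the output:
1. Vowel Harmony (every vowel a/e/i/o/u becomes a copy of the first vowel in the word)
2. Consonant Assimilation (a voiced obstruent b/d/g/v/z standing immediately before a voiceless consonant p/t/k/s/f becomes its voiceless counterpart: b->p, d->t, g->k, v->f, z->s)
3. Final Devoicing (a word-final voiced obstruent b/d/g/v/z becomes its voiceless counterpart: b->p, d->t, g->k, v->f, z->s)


Starting form: 'mivkiz'
Rule 1: Vowel Harmony: all vowels already match. No change.
Rule 2: Consonant Assimilation: voiced obstruent before voiceless consonant becomes voiceless ('vk' -> 'fk'). 'mivkiz' -> 'mifkiz'
Rule 3: Final Devoicing: word-final voiced obstruent 'z' becomes voiceless 's'. 'mifkiz' -> 'mifkis'
Final form: 'mifkis'

mifkis


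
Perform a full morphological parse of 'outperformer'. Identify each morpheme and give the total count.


Step 1: Identify prefix: 'out' (meaning: surpass)
Step 2: Identify root: 'perform'
Step 3: Identify suffix(es): 'er'
Decomposition: out- (prefix: surpass) + perform (root) + -er (suffix: one who)
Total morphemes: 3

3 morphemes (out- (prefix: surpass) + perform (root) + -er (suffix: one who))


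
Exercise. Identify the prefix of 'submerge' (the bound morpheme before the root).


The word 'submerge' = 'sub' (prefix) + 'merge' (root). The prefix is 'sub'.

sub


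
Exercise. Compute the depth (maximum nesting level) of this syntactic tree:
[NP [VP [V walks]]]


Count bracket nesting levels:
'[' at pos 0: depth = 1
'[' at pos 4: depth = 2
'[' at pos 8: depth = 3
Maximum depth reached: 3

3


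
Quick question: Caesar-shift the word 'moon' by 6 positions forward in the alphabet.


Shift each letter by 6: m -> s, o -> u, o -> u, n -> t. Result: 'suut'.

suut


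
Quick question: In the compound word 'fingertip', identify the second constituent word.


Split 'fingertip' into 'finger' + 'tip'. The second part is 'tip'.

tip


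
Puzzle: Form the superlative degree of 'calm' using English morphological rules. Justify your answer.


Apply superlative formation (add -est): 'calm' -> 'calmest'.

calmest


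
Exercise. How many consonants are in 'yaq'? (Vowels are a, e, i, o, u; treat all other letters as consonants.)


Consonants in 'yaq': y, q = 2 consonants.

2


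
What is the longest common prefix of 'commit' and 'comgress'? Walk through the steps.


Compare from the start: 3 characters match: 'com'. Mismatch at position 4: 'm' vs 'g'.

com


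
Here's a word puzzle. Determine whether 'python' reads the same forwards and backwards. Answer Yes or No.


Forward: 'python'
Reversed: 'nohtyp'
They differ.

No


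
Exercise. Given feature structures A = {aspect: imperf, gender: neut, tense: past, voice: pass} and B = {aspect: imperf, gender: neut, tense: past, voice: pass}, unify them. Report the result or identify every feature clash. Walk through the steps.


Compare features:
aspect: A=imperf vs B=imperf -> unified: imperf
gender: A=neut vs B=neut -> unified: neut
tense: A=past vs B=past -> unified: past
voice: A=pass vs B=pass -> unified: pass
No clashes found.

Unified: {aspect: imperf, gender: neut, tense: past, voice: pass}


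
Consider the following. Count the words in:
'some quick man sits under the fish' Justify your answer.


Split into words: some | quick | man | sits | under | the | fish = 7 words.

7


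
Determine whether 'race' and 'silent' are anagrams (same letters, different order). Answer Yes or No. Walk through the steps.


Sorted letters of 'race': 'acer'
Sorted letters of 'silent': 'eilnst'
They do not match.

No


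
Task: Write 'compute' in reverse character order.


Reverse 'compute' character by character: 'etupmoc'.

etupmoc


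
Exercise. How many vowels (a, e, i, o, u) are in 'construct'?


Vowels in 'construct': o, u = 2 vowels.

2


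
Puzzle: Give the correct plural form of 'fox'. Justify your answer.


Apply rule: Add -es (sibilant/fricative ending). 'fox' becomes 'foxes'.

foxes


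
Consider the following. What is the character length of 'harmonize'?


Spell out 'harmonize' and number each letter: h(1), a(2), r(3), m(4), o(5), n(6), i(7), z(8), e(9). Total: 9 letters.

9


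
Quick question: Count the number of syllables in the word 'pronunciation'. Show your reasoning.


Break 'pronunciation' into syllables: pro-nun-ci-a-tion -> pro | nun | ci | a | tion = 5 syllables

5 syllables


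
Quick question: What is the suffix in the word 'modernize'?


The word 'modernize' = 'modern' (root) + '-ize' (suffix). The suffix is '-ize'.

ize


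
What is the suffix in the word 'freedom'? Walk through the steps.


The word 'freedom' = 'free' (root) + '-dom' (suffix). The suffix is '-dom'.

dom


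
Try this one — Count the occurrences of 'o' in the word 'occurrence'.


Letter 'o' in 'occurrence': found at position(s) 1 = 1 occurrence(s).

1


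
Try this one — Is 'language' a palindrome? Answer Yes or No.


Forward: 'language'
Reversed: 'egaugnal'
They differ.

No


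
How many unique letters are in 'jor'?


Unique letters in 'jor': {j, o, r} = 3 distinct letters.

3


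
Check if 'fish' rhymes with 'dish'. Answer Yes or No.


Rime (stressed vowel + following sounds) of 'fish': -ish = /ɪʃ/
Rime of 'dish': -ish = /ɪʃ/
/ɪʃ/ and /ɪʃ/ are the same ending sound, so the words rhyme.

Yes


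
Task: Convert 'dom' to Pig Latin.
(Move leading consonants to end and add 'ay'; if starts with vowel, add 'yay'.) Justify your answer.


'dom': move consonant cluster 'd' to end and add 'ay': 'omday'.

omday


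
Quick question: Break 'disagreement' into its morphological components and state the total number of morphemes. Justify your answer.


Step 1: Identify prefix: 'dis' (meaning: not/apart)
Step 2: Identify root: 'agree'
Step 3: Identify suffix(es): 'ment'
Decomposition: dis- (prefix: not/apart) + agree (root) + -ment (suffix: action/result)
Total morphemes: 3

3 morphemes (dis- (prefix: not/apart) + agree (root) + -ment (suffix: action/result))


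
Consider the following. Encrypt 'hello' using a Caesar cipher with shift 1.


Shift each letter by 1: h -> i, e -> f, l -> m, l -> m, o -> p. Result: 'ifmmp'.

ifmmp


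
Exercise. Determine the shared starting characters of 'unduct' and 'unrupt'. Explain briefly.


Compare from the start: 2 characters match: 'un'. Mismatch at position 3: 'd' vs 'r'.

un


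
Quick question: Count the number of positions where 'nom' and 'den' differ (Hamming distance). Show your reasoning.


Alignment:
Position 1: 'n' vs 'd' = DIFFER
Position 2: 'o' vs 'e' = DIFFER
Position 3: 'm' vs 'n' = DIFFER
Total differences: 3

3


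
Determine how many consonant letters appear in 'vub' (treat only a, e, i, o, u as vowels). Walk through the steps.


Consonants in 'vub': v, b = 2 consonants.

2


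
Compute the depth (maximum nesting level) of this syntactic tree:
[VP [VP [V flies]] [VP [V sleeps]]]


Count bracket nesting levels:
'[' at pos 0: depth = 1
'[' at pos 4: depth = 2
'[' at pos 8: depth = 3
'[' at pos 19: depth = 2
'[' at pos 23: depth = 3
Maximum depth reached: 3

3


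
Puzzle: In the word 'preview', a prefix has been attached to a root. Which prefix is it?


The word 'preview' = 'pre' (prefix) + 'view' (root). The prefix is 'pre'.

pre


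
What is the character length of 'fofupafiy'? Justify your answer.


Spell out 'fofupafiy' and number each letter: f(1), o(2), f(3), u(4), p(5), a(6), f(7), i(8), y(9). Total: 9 letters.

9


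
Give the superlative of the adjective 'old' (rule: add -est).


Apply superlative formation (add -est): 'old' -> 'oldest'.

oldest


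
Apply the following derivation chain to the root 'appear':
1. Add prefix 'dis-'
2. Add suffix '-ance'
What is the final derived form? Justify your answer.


Step 1: Add prefix 'dis-' to 'appear' = 'disappear'
Step 2: Add suffix '-ance' to 'disappear' = 'disappearance'

disappearance


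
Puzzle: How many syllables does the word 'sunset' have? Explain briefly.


Break 'sunset' into syllables: sun-set -> sun | set = 2 syllables

2 syllables


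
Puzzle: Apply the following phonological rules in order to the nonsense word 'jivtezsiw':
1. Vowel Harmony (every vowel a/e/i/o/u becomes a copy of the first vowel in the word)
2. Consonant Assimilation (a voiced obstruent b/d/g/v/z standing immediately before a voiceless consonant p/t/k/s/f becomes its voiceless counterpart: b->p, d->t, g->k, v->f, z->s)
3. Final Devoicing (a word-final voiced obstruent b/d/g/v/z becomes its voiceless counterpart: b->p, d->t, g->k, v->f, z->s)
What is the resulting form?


Starting form: 'jivtezsiw'
Rule 1: Vowel Harmony: all vowels become 'i' (matching first vowel). 'jivtezsiw' -> 'jivtizsiw'
Rule 2: Consonant Assimilation: voiced obstruent before voiceless consonant becomes voiceless ('vt' -> 'ft', 'zs' -> 'ss'). 'jivtizsiw' -> 'jiftissiw'
Rule 3: Final Devoicing: final consonant 'w' is not one of the voiced obstruents b/d/g/v/z. No change.
Final form: 'jiftissiw'

jiftissiw


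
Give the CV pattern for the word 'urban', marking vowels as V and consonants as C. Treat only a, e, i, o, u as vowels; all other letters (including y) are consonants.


Letter mapping: u = V, r = C, b = C, a = V, n = C.

VCCVC


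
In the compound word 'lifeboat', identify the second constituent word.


Split 'lifeboat' into 'life' + 'boat'. The second part is 'boat'.

boat


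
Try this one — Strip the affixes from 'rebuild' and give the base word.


Remove prefix 're' from 'rebuild' to get root 'build'.

build


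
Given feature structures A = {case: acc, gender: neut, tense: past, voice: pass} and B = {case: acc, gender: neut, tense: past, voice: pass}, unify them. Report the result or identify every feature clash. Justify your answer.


Compare features:
case: A=acc vs B=acc -> unified: acc
gender: A=neut vs B=neut -> unified: neut
tense: A=past vs B=past -> unified: past
voice: A=pass vs B=pass -> unified: pass
No clashes found.

Unified: {case: acc, gender: neut, tense: past, voice: pass}


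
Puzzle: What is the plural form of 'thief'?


Apply rule: Change -f to -ves. 'thief' becomes 'thieves'.

thieves


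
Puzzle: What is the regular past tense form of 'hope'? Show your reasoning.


Apply rule: Add -d (word ends in -e). 'hope' becomes 'hoped'.

hoped


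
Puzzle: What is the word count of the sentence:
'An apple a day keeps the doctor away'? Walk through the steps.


Split into words: An | apple | a | day | keeps | the | doctor | away = 8 words.

8


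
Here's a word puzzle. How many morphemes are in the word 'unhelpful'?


Decomposition: un- (prefix) + help (root) + -ful (suffix) = 3 morpheme(s)

3 morphemes


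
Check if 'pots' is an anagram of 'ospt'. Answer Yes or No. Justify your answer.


Sorted letters of 'pots': 'opst'
Sorted letters of 'ospt': 'opst'
They match.

Yes


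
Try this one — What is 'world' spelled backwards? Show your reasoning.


Reverse 'world' character by character: 'dlrow'.

dlrow


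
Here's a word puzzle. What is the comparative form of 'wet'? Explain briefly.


Apply comparative formation (double final consonant, add -er): 'wet' -> 'wetter'.

wetter


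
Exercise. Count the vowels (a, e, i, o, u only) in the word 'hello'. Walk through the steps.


Vowels in 'hello': e, o = 2 vowels.

2


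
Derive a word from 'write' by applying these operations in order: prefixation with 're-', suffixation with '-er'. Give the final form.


Step 1: Add prefix 're-' to 'write' = 'rewrite'
Step 2: Add suffix '-er' to 'rewrite' = 'rewriter'

rewriter


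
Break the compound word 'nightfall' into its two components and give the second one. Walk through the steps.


Split 'nightfall' into 'night' + 'fall'. The second part is 'fall'.

fall


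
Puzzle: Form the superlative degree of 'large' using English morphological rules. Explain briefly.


Apply superlative formation (ends in e: add -st): 'large' -> 'largest'.

largest


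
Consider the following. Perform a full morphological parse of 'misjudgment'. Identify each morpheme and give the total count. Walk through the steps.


Step 1: Identify prefix: 'mis' (meaning: wrongly)
Step 2: Identify root: 'judge'
Step 3: Identify suffix(es): 'ment'
Decomposition: mis- (prefix: wrongly) + judge (root) + -ment (suffix: action/result)
Total morphemes: 3

3 morphemes (mis- (prefix: wrongly) + judge (root) + -ment (suffix: action/result))


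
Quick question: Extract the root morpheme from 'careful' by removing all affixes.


Remove suffix '-ful' from 'careful' to get root 'care'.

care


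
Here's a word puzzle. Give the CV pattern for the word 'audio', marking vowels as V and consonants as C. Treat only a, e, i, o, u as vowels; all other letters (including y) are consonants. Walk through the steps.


Letter mapping: a = V, u = V, d = C, i = V, o = V.

VVCVV


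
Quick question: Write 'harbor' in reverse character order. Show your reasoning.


Reverse 'harbor' character by character: 'robrah'.

robrah


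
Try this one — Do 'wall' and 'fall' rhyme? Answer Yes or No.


Rime (stressed vowel + following sounds) of 'wall': -all = /ɔːl/
Rime of 'fall': -all = /ɔːl/
/ɔːl/ and /ɔːl/ are the same ending sound, so the words rhyme.

Yes


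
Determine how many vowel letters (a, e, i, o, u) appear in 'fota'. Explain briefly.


Vowels in 'fota': o, a = 2 vowels.

2


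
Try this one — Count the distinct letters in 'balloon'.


Unique letters in 'balloon': {a, b, l, n, o} = 5 distinct letters.

5


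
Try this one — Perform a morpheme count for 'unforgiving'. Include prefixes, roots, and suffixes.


Decomposition: un- (prefix) + forgive (root) + -ing (suffix) = 3 morpheme(s)

3 morphemes


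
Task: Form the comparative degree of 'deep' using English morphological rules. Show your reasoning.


Apply comparative formation (add -er): 'deep' -> 'deeper'.

deeper


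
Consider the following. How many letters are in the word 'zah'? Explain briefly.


Spell out 'zah' and number each letter: z(1), a(2), h(3). Total: 3 letters.

3


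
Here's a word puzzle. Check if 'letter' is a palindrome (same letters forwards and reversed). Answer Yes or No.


Forward: 'letter'
Reversed: 'rettel'
They differ.

No


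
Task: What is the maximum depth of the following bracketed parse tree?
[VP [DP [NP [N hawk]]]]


Count bracket nesting levels:
'[' at pos 0: depth = 1
'[' at pos 4: depth = 2
'[' at pos 8: depth = 3
'[' at pos 12: depth = 4
Maximum depth reached: 4

4


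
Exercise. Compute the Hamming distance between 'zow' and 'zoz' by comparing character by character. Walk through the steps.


Alignment:
Position 1: 'z' vs 'z' = match
Position 2: 'o' vs 'o' = match
Position 3: 'w' vs 'z' = DIFFER
Total differences: 1

1


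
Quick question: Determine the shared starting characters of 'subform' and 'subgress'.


Compare from the start: 3 characters match: 'sub'. Mismatch at position 4: 'f' vs 'g'.

sub


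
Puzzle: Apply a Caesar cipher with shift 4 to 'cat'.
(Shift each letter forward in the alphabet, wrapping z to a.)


Shift each letter by 4: c -> g, a -> e, t -> x. Result: 'gex'.

gex


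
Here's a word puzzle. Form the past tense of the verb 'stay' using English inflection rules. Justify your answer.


Apply rule: Add -ed. 'stay' becomes 'stayed'.

stayed


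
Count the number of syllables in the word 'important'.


Break 'important' into syllables: im-por-tant -> im | por | tant = 3 syllables

3 syllables


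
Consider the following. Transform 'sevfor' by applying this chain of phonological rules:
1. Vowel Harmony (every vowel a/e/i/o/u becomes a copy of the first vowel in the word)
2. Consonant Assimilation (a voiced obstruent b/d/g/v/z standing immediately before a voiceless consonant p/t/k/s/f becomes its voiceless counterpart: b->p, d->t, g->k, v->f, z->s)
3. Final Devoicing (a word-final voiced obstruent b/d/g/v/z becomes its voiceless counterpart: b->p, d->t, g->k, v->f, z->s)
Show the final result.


Starting form: 'sevfor'
Rule 1: Vowel Harmony: all vowels become 'e' (matching first vowel). 'sevfor' -> 'sevfer'
Rule 2: Consonant Assimilation: voiced obstruent before voiceless consonant becomes voiceless ('vf' -> 'ff'). 'sevfer' -> 'seffer'
Rule 3: Final Devoicing: final consonant 'r' is not one of the voiced obstruents b/d/g/v/z. No change.
Final form: 'seffer'

seffer


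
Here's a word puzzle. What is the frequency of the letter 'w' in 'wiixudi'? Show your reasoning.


Letter 'w' in 'wiixudi': found at position(s) 1 = 1 occurrence(s).

1


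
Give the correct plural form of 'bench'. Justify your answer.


Apply rule: Add -es (sibilant/fricative ending). 'bench' becomes 'benches'.

benches


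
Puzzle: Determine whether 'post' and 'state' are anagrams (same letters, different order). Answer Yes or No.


Sorted letters of 'post': 'opst'
Sorted letters of 'state': 'aestt'
They do not match.

No


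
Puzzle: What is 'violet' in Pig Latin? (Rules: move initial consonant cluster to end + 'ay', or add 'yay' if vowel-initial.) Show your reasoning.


'violet': move consonant cluster 'v' to end and add 'ay': 'ioletvay'.

ioletvay


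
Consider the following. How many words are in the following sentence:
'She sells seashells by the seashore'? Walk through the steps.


Split into words: She | sells | seashells | by | the | seashore = 6 words.

6


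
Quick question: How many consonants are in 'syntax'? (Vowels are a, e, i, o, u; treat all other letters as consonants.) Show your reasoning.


Consonants in 'syntax': s, y, n, t, x = 5 consonants.

5


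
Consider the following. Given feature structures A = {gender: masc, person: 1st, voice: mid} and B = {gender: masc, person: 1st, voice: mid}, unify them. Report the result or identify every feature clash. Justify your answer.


Compare features:
gender: A=masc vs B=masc -> unified: masc
person: A=1st vs B=1st -> unified: 1st
voice: A=mid vs B=mid -> unified: mid
No clashes found.

Unified: {gender: masc, person: 1st, voice: mid}


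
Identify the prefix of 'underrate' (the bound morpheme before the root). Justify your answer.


The word 'underrate' = 'under' (prefix) + 'rate' (root). The prefix is 'under'.

under


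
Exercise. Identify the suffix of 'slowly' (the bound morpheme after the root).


The word 'slowly' = 'slow' (root) + '-ly' (suffix). The suffix is '-ly'.

ly


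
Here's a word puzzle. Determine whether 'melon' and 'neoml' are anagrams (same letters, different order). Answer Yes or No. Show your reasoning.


Sorted letters of 'melon': 'elmno'
Sorted letters of 'neoml': 'elmno'
They match.

Yes


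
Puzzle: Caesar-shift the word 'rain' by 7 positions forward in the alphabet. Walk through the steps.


Shift each letter by 7: r -> y, a -> h, i -> p, n -> u. Result: 'yhpu'.

yhpu


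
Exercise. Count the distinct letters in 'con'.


Unique letters in 'con': {c, n, o} = 3 distinct letters.

3


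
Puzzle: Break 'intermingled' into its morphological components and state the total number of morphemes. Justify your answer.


Step 1: Identify prefix: 'inter' (meaning: between)
Step 2: Identify root: 'mingle'
Step 3: Identify suffix(es): 'ed'
Decomposition: inter- (prefix: between) + mingle (root) + -ed (suffix: past)
Total morphemes: 3

3 morphemes (inter- (prefix: between) + mingle (root) + -ed (suffix: past))


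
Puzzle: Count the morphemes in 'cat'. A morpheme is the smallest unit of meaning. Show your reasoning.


Decomposition: cat (free morpheme) = 1 morpheme(s)

1 morphemes


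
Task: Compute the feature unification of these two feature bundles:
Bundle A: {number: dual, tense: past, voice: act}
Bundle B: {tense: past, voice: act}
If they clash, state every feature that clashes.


Compare features:
number: A=dual vs B=_ -> unified: dual
tense: A=past vs B=past -> unified: past
voice: A=act vs B=act -> unified: act
No clashes found.

Unified: {number: dual, tense: past, voice: act}


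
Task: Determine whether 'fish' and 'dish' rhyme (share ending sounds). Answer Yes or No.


Rime (stressed vowel + following sounds) of 'fish': -ish = /ɪʃ/
Rime of 'dish': -ish = /ɪʃ/
/ɪʃ/ and /ɪʃ/ are the same ending sound, so the words rhyme.

Yes


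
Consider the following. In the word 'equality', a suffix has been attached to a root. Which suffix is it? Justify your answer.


The word 'equality' = 'equal' (root) + '-ity' (suffix). The suffix is '-ity'.

ity


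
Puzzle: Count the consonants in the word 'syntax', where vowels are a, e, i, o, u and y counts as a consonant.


Consonants in 'syntax': s, y, n, t, x = 5 consonants.

5


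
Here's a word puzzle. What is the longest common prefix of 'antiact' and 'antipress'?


Compare from the start: 4 characters match: 'anti'. Mismatch at position 5: 'a' vs 'p'.

anti


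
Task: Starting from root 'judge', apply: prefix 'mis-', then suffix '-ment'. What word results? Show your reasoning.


Step 1: Add prefix 'mis-' to 'judge' = 'misjudge'
Step 2: Add suffix '-ment' to 'misjudge' = 'misjudgment'

misjudgment


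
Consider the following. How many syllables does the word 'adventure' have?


Break 'adventure' into syllables: ad-ven-ture -> ad | ven | ture = 3 syllables

3 syllables


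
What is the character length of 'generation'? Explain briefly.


Spell out 'generation' and number each letter: g(1), e(2), n(3), e(4), r(5), a(6), t(7), i(8), o(9), n(10). Total: 10 letters.

10


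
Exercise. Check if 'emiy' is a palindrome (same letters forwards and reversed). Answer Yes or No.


Forward: 'emiy'
Reversed: 'yime'
They differ.

No


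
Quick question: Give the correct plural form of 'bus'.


Apply rule: Add -es (sibilant/fricative ending). 'bus' becomes 'buses'.

buses


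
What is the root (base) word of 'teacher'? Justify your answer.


Remove suffix '-er' from 'teacher' to get root 'teach'.

teach


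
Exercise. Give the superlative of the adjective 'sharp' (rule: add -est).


Apply superlative formation (add -est): 'sharp' -> 'sharpest'.

sharpest


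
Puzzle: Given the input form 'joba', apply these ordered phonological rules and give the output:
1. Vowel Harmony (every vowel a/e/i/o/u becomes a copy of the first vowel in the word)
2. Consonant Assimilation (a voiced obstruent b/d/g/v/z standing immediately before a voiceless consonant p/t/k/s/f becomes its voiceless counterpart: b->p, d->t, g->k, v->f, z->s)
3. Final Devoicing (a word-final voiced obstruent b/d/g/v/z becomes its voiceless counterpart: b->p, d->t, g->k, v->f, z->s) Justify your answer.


Starting form: 'joba'
Rule 1: Vowel Harmony: all vowels become 'o' (matching first vowel). 'joba' -> 'jobo'
Rule 2: Consonant Assimilation: no voiced obstruent (b/d/g/v/z) stands immediately before a voiceless consonant (p/t/k/s/f). No change.
Rule 3: Final Devoicing: the word ends in the vowel 'o', not a consonant. No change.
Final form: 'jobo'

jobo


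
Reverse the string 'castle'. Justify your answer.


Reverse 'castle' character by character: 'eltsac'.

eltsac


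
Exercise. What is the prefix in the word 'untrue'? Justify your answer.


The word 'untrue' = 'un' (prefix) + 'true' (root). The prefix is 'un'.

un


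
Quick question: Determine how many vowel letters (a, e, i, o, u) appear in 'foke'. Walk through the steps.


Vowels in 'foke': o, e = 2 vowels.

2


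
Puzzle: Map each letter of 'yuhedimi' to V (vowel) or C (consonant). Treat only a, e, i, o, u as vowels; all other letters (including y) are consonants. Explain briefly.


Letter mapping: y = C, u = V, h = C, e = V, d = C, i = V, m = C, i = V.

CVCVCVCV


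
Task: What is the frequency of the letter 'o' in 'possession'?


Letter 'o' in 'possession': found at position(s) 2, 9 = 2 occurrence(s).

2


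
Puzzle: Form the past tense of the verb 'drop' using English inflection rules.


Apply rule: Double final consonant and add -ed. 'drop' becomes 'dropped'.

dropped


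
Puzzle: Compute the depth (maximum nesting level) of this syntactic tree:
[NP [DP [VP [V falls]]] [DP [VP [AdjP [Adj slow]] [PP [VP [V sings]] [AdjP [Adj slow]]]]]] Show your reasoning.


Count bracket nesting levels:
'[' at pos 0: depth = 1
'[' at pos 4: depth = 2
'[' at pos 8: depth = 3
'[' at pos 12: depth = 4
'[' at pos 24: depth = 2
'[' at pos 28: depth = 3
'[' at pos 32: depth = 4
'[' at pos 38: depth = 5
'[' at pos 50: depth = 4
'[' at pos 54: depth = 5
'[' at pos 58: depth = 6
'[' at pos 69: depth = 5
'[' at pos 75: depth = 6
Maximum depth reached: 6

6


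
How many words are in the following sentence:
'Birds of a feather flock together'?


Split into words: Birds | of | a | feather | flock | together = 6 words.

6


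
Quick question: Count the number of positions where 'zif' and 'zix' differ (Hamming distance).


Alignment:
Position 1: 'z' vs 'z' = match
Position 2: 'i' vs 'i' = match
Position 3: 'f' vs 'x' = DIFFER
Total differences: 1

1


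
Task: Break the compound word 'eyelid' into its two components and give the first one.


Split 'eyelid' into 'eye' + 'lid'. The first part is 'eye'.

eye


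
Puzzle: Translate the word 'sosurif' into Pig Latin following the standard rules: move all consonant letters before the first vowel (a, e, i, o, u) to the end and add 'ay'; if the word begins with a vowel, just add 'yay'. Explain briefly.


'sosurif': move consonant cluster 's' to end and add 'ay': 'osurifsay'.

osurifsay


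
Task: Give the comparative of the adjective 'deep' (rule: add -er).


Apply comparative formation (add -er): 'deep' -> 'deeper'.

deeper


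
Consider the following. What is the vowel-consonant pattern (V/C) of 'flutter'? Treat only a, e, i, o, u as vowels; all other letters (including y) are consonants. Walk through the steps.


Letter mapping: f = C, l = C, u = V, t = C, t = C, e = V, r = C.

CCVCCVC


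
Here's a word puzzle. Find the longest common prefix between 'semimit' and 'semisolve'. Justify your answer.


Compare from the start: 4 characters match: 'semi'. Mismatch at position 5: 'm' vs 's'.

semi


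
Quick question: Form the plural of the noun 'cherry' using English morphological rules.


Apply rule: Change -y to -ies (consonant + y). 'cherry' becomes 'cherries'.

cherries


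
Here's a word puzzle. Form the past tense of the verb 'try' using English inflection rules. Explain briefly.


Apply rule: Change -y to -ied. 'try' becomes 'tried'.

tried


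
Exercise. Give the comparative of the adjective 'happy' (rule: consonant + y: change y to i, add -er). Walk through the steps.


Apply comparative formation (consonant + y: change y to i, add -er): 'happy' -> 'happier'.

happier


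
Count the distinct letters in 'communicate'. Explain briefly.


Unique letters in 'communicate': {a, c, e, i, m, n, o, t, u} = 9 distinct letters.

9


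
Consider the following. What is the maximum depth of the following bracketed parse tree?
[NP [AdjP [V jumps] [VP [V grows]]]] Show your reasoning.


Count bracket nesting levels:
'[' at pos 0: depth = 1
'[' at pos 4: depth = 2
'[' at pos 10: depth = 3
'[' at pos 20: depth = 3
'[' at pos 24: depth = 4
Maximum depth reached: 4

4
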